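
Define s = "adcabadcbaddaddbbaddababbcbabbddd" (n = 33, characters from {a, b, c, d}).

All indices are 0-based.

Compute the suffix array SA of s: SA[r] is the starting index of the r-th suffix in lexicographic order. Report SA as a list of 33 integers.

rank | idx | suffix
   0 |  20 | ababbcbabbddd
   1 |   3 | abadcbaddaddbbaddababbcbabbddd
   2 |  22 | abbcbabbddd
   3 |  27 | abbddd
   4 |   0 | adcabadcbaddaddbbaddababbcbabbddd
   5 |   5 | adcbaddaddbbaddababbcbabbddd
   6 |  17 | addababbcbabbddd
   7 |   9 | addaddbbaddababbcbabbddd
   8 |  12 | addbbaddababbcbabbddd
   9 |  21 | babbcbabbddd
  10 |  26 | babbddd
  11 |   4 | badcbaddaddbbaddababbcbabbddd
  12 |  16 | baddababbcbabbddd
  13 |   8 | baddaddbbaddababbcbabbddd
  14 |  15 | bbaddababbcbabbddd
  15 |  23 | bbcbabbddd
  16 |  28 | bbddd
  17 |  24 | bcbabbddd
  18 |  29 | bddd
  19 |   2 | cabadcbaddaddbbaddababbcbabbddd
  20 |  25 | cbabbddd
  21 |   7 | cbaddaddbbaddababbcbabbddd
  22 |  32 | d
  23 |  19 | dababbcbabbddd
  24 |  11 | daddbbaddababbcbabbddd
  25 |  14 | dbbaddababbcbabbddd
  26 |   1 | dcabadcbaddaddbbaddababbcbabbddd
  27 |   6 | dcbaddaddbbaddababbcbabbddd
  28 |  31 | dd
  29 |  18 | ddababbcbabbddd
  30 |  10 | ddaddbbaddababbcbabbddd
  31 |  13 | ddbbaddababbcbabbddd
  32 |  30 | ddd

[20, 3, 22, 27, 0, 5, 17, 9, 12, 21, 26, 4, 16, 8, 15, 23, 28, 24, 29, 2, 25, 7, 32, 19, 11, 14, 1, 6, 31, 18, 10, 13, 30]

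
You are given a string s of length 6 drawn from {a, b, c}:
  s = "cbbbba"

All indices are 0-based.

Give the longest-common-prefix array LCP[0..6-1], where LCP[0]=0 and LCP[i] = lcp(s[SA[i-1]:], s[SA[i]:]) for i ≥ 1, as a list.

rank→(start, suffix):
  0 → (5, 'a')
  1 → (4, 'ba')
  2 → (3, 'bba')
  3 → (2, 'bbba')
  4 → (1, 'bbbba')
  5 → (0, 'cbbbba')

SA = [5, 4, 3, 2, 1, 0]
i: (SA[i-1],SA[i]) lcp shared
  1: (5,4) 0 ''
  2: (4,3) 1 'b'
  3: (3,2) 2 'bb'
  4: (2,1) 3 'bbb'
  5: (1,0) 0 ''

[0, 0, 1, 2, 3, 0]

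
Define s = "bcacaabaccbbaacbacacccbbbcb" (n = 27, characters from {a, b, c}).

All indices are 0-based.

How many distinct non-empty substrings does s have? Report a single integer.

330

rank | idx | suffix
   0 |   4 | aabaccbbaacbacacccbbbcb
   1 |  12 | aacbacacccbbbcb
   2 |   5 | abaccbbaacbacacccbbbcb
   3 |   2 | acaabaccbbaacbacacccbbbcb
   4 |  16 | acacccbbbcb
   5 |  13 | acbacacccbbbcb
   6 |   7 | accbbaacbacacccbbbcb
   7 |  18 | acccbbbcb
   8 |  26 | b
   9 |  11 | baacbacacccbbbcb
  10 |  15 | bacacccbbbcb
  11 |   6 | baccbbaacbacacccbbbcb
  12 |  10 | bbaacbacacccbbbcb
  13 |  22 | bbbcb
  14 |  23 | bbcb
  15 |   0 | bcacaabaccbbaacbacacccbbbcb
  16 |  24 | bcb
  17 |   3 | caabaccbbaacbacacccbbbcb
  18 |   1 | cacaabaccbbaacbacacccbbbcb
  19 |  17 | cacccbbbcb
  20 |  25 | cb
  21 |  14 | cbacacccbbbcb
  22 |   9 | cbbaacbacacccbbbcb
  23 |  21 | cbbbcb
  24 |   8 | ccbbaacbacacccbbbcb
  25 |  20 | ccbbbcb
  26 |  19 | cccbbbcb

SA = [4, 12, 5, 2, 16, 13, 7, 18, 26, 11, 15, 6, 10, 22, 23, 0, 24, 3, 1, 17, 25, 14, 9, 21, 8, 20, 19]
[i] adj suffixes → lcp
  [1] 4/12 → 2 ('aa')
  [2] 12/5 → 1 ('a')
  [3] 5/2 → 1 ('a')
  [4] 2/16 → 3 ('aca')
  [5] 16/13 → 2 ('ac')
  [6] 13/7 → 2 ('ac')
  [7] 7/18 → 3 ('acc')
  [8] 18/26 → 0 ('')
  [9] 26/11 → 1 ('b')
  [10] 11/15 → 2 ('ba')
  [11] 15/6 → 3 ('bac')
  [12] 6/10 → 1 ('b')
  [13] 10/22 → 2 ('bb')
  [14] 22/23 → 2 ('bb')
  [15] 23/0 → 1 ('b')
  [16] 0/24 → 2 ('bc')
  [17] 24/3 → 0 ('')
  [18] 3/1 → 2 ('ca')
  [19] 1/17 → 3 ('cac')
  [20] 17/25 → 1 ('c')
  [21] 25/14 → 2 ('cb')
  [22] 14/9 → 2 ('cb')
  [23] 9/21 → 3 ('cbb')
  [24] 21/8 → 1 ('c')
  [25] 8/20 → 4 ('ccbb')
  [26] 20/19 → 2 ('cc')

n(n+1)/2 = 27·28/2 = 378
Σ LCP = 0 + 2 + 1 + 1 + 3 + 2 + 2 + 3 + 0 + 1 + 2 + 3 + 1 + 2 + 2 + 1 + 2 + 0 + 2 + 3 + 1 + 2 + 2 + 3 + 1 + 4 + 2 = 48
distinct = 378 − 48 = 330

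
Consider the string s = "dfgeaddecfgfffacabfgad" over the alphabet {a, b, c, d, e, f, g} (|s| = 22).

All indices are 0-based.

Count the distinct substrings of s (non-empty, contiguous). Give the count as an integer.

234

sorted suffixes:
  #0 SA[0]=16  'abfgad'
  #1 SA[1]=14  'acabfgad'
  #2 SA[2]=20  'ad'
  #3 SA[3]=4  'addecfgfffacabfgad'
  #4 SA[4]=17  'bfgad'
  #5 SA[5]=15  'cabfgad'
  #6 SA[6]=8  'cfgfffacabfgad'
  #7 SA[7]=21  'd'
  #8 SA[8]=5  'ddecfgfffacabfgad'
  #9 SA[9]=6  'decfgfffacabfgad'
  #10 SA[10]=0  'dfgeaddecfgfffacabfgad'
  #11 SA[11]=3  'eaddecfgfffacabfgad'
  #12 SA[12]=7  'ecfgfffacabfgad'
  #13 SA[13]=13  'facabfgad'
  #14 SA[14]=12  'ffacabfgad'
  #15 SA[15]=11  'fffacabfgad'
  #16 SA[16]=18  'fgad'
  #17 SA[17]=1  'fgeaddecfgfffacabfgad'
  #18 SA[18]=9  'fgfffacabfgad'
  #19 SA[19]=19  'gad'
  #20 SA[20]=2  'geaddecfgfffacabfgad'
  #21 SA[21]=10  'gfffacabfgad'

SA = [16, 14, 20, 4, 17, 15, 8, 21, 5, 6, 0, 3, 7, 13, 12, 11, 18, 1, 9, 19, 2, 10]
i: (SA[i-1],SA[i]) lcp shared
  1: (16,14) 1 'a'
  2: (14,20) 1 'a'
  3: (20,4) 2 'ad'
  4: (4,17) 0 ''
  5: (17,15) 0 ''
  6: (15,8) 1 'c'
  7: (8,21) 0 ''
  8: (21,5) 1 'd'
  9: (5,6) 1 'd'
  10: (6,0) 1 'd'
  11: (0,3) 0 ''
  12: (3,7) 1 'e'
  13: (7,13) 0 ''
  14: (13,12) 1 'f'
  15: (12,11) 2 'ff'
  16: (11,18) 1 'f'
  17: (18,1) 2 'fg'
  18: (1,9) 2 'fg'
  19: (9,19) 0 ''
  20: (19,2) 1 'g'
  21: (2,10) 1 'g'

n(n+1)/2 = 22·23/2 = 253
Σ LCP = 0 + 1 + 1 + 2 + 0 + 0 + 1 + 0 + 1 + 1 + 1 + 0 + 1 + 0 + 1 + 2 + 1 + 2 + 2 + 0 + 1 + 1 = 19
distinct = 253 − 19 = 234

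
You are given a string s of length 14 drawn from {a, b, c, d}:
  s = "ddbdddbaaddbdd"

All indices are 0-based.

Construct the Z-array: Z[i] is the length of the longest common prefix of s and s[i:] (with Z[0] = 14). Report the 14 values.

[14, 1, 0, 2, 3, 1, 0, 0, 0, 5, 1, 0, 2, 1]

Z[0]=14
i=1: i≥r, start 0; Z[1]=1 scan→box=[1,2)
i=2: i≥r, start 0; Z[2]=0
i=3: i≥r, start 0; Z[3]=2 scan→box=[3,5)
i=4: min(r-i=1, Z[1]=1)=1; Z[4]=3 scan→box=[4,7)
i=5: min(r-i=2, Z[1]=1)=1; Z[5]=1
i=6: min(r-i=1, Z[2]=0)=0; Z[6]=0
i=7: i≥r, start 0; Z[7]=0
i=8: i≥r, start 0; Z[8]=0
i=9: i≥r, start 0; Z[9]=5 scan→box=[9,14)
i=10: min(r-i=4, Z[1]=1)=1; Z[10]=1
i=11: min(r-i=3, Z[2]=0)=0; Z[11]=0
i=12: min(r-i=2, Z[3]=2)=2; Z[12]=2
i=13: min(r-i=1, Z[4]=3)=1; Z[13]=1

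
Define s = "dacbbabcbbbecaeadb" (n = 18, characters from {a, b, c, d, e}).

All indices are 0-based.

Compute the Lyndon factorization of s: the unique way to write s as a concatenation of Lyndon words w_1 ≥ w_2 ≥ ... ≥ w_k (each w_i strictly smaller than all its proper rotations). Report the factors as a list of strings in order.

emit factor 1: 'd' (i=0, period=1)
emit factor 2: 'acbb' (i=1, period=4)
emit factor 3: 'abcbbbecaeadb' (i=5, period=13)

["d", "acbb", "abcbbbecaeadb"]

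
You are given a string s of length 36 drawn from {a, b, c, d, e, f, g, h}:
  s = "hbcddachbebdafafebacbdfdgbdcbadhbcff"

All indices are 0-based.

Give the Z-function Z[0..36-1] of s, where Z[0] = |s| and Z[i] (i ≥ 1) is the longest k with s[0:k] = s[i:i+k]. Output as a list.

[36, 0, 0, 0, 0, 0, 0, 2, 0, 0, 0, 0, 0, 0, 0, 0, 0, 0, 0, 0, 0, 0, 0, 0, 0, 0, 0, 0, 0, 0, 0, 3, 0, 0, 0, 0]

Z[0]=36
i=1: fresh scan; Z[1]=0
i=2: fresh scan; Z[2]=0
i=3: fresh scan; Z[3]=0
i=4: fresh scan; Z[4]=0
i=5: fresh scan; Z[5]=0
i=6: fresh scan; Z[6]=0
i=7: fresh scan; Z[7]=2 extend→box=[7,9)
i=8: min(r-i=1, Z[1]=0)=0; Z[8]=0
i=9: fresh scan; Z[9]=0
i=10: fresh scan; Z[10]=0
i=11: fresh scan; Z[11]=0
i=12: fresh scan; Z[12]=0
i=13: fresh scan; Z[13]=0
i=14: fresh scan; Z[14]=0
i=15: fresh scan; Z[15]=0
i=16: fresh scan; Z[16]=0
i=17: fresh scan; Z[17]=0
i=18: fresh scan; Z[18]=0
i=19: fresh scan; Z[19]=0
i=20: fresh scan; Z[20]=0
i=21: fresh scan; Z[21]=0
i=22: fresh scan; Z[22]=0
i=23: fresh scan; Z[23]=0
i=24: fresh scan; Z[24]=0
i=25: fresh scan; Z[25]=0
i=26: fresh scan; Z[26]=0
i=27: fresh scan; Z[27]=0
i=28: fresh scan; Z[28]=0
i=29: fresh scan; Z[29]=0
i=30: fresh scan; Z[30]=0
i=31: fresh scan; Z[31]=3 extend→box=[31,34)
i=32: min(r-i=2, Z[1]=0)=0; Z[32]=0
i=33: min(r-i=1, Z[2]=0)=0; Z[33]=0
i=34: fresh scan; Z[34]=0
i=35: fresh scan; Z[35]=0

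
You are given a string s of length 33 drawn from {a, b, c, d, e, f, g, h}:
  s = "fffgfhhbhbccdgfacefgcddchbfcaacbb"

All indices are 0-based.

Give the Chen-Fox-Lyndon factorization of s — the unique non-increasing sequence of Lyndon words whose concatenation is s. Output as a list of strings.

["fffgfhh", "bh", "bccdgf", "acefgcddchbfc", "aacbb"]

emit factor 1: 'fffgfhh' (i=0, period=7)
emit factor 2: 'bh' (i=7, period=2)
emit factor 3: 'bccdgf' (i=9, period=6)
emit factor 4: 'acefgcddchbfc' (i=15, period=13)
emit factor 5: 'aacbb' (i=28, period=5)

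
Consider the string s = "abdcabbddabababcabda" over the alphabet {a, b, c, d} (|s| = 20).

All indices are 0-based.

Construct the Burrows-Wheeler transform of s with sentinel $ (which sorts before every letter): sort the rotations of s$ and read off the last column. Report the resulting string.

addbcbc$aaaaaabdbbdbb

rank  rotation               last
    0  $abdcabbddabababcabda  a
    1  a$abdcabbddabababcabd  d
    2  abababcabda$abdcabbdd  d
    3  ababcabda$abdcabbddab  b
    4  abbddabababcabda$abdc  c
    5  abcabda$abdcabbddabab  b
    6  abda$abdcabbddabababc  c
    7  abdcabbddabababcabda$  $
    8  bababcabda$abdcabbdda  a
    9  babcabda$abdcabbddaba  a
   10  bbddabababcabda$abdca  a
   11  bcabda$abdcabbddababa  a
   12  bda$abdcabbddabababca  a
   13  bdcabbddabababcabda$a  a
   14  bddabababcabda$abdcab  b
   15  cabbddabababcabda$abd  d
   16  cabda$abdcabbddababab  b
   17  da$abdcabbddabababcab  b
   18  dabababcabda$abdcabbd  d
   19  dcabbddabababcabda$ab  b
   20  ddabababcabda$abdcabb  b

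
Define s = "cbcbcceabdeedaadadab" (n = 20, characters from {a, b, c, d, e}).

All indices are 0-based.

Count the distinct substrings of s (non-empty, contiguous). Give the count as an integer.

rank | idx | suffix
   0 |  13 | aadadab
   1 |  18 | ab
   2 |   7 | abdeedaadadab
   3 |  16 | adab
   4 |  14 | adadab
   5 |  19 | b
   6 |   1 | bcbcceabdeedaadadab
   7 |   3 | bcceabdeedaadadab
   8 |   8 | bdeedaadadab
   9 |   0 | cbcbcceabdeedaadadab
  10 |   2 | cbcceabdeedaadadab
  11 |   4 | cceabdeedaadadab
  12 |   5 | ceabdeedaadadab
  13 |  12 | daadadab
  14 |  17 | dab
  15 |  15 | dadab
  16 |   9 | deedaadadab
  17 |   6 | eabdeedaadadab
  18 |  11 | edaadadab
  19 |  10 | eedaadadab

SA = [13, 18, 7, 16, 14, 19, 1, 3, 8, 0, 2, 4, 5, 12, 17, 15, 9, 6, 11, 10]
[i] adj suffixes → lcp
  [1] 13/18 → 1 ('a')
  [2] 18/7 → 2 ('ab')
  [3] 7/16 → 1 ('a')
  [4] 16/14 → 3 ('ada')
  [5] 14/19 → 0 ('')
  [6] 19/1 → 1 ('b')
  [7] 1/3 → 2 ('bc')
  [8] 3/8 → 1 ('b')
  [9] 8/0 → 0 ('')
  [10] 0/2 → 3 ('cbc')
  [11] 2/4 → 1 ('c')
  [12] 4/5 → 1 ('c')
  [13] 5/12 → 0 ('')
  [14] 12/17 → 2 ('da')
  [15] 17/15 → 2 ('da')
  [16] 15/9 → 1 ('d')
  [17] 9/6 → 0 ('')
  [18] 6/11 → 1 ('e')
  [19] 11/10 → 1 ('e')

n(n+1)/2 = 20·21/2 = 210
Σ LCP = 0 + 1 + 2 + 1 + 3 + 0 + 1 + 2 + 1 + 0 + 3 + 1 + 1 + 0 + 2 + 2 + 1 + 0 + 1 + 1 = 23
distinct = 210 − 23 = 187

187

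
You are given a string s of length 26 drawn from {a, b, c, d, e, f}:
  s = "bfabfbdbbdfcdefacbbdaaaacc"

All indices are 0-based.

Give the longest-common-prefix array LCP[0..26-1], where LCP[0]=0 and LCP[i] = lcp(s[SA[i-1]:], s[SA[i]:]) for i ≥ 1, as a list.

[0, 3, 2, 1, 1, 2, 0, 3, 1, 2, 2, 1, 2, 0, 1, 1, 1, 0, 1, 1, 1, 0, 0, 2, 1, 1]

sorted suffixes:
  #0 SA[0]=20  'aaaacc'
  #1 SA[1]=21  'aaacc'
  #2 SA[2]=22  'aacc'
  #3 SA[3]=2  'abfbdbbdfcdefacbbdaaaacc'
  #4 SA[4]=15  'acbbdaaaacc'
  #5 SA[5]=23  'acc'
  #6 SA[6]=17  'bbdaaaacc'
  #7 SA[7]=7  'bbdfcdefacbbdaaaacc'
  #8 SA[8]=18  'bdaaaacc'
  #9 SA[9]=5  'bdbbdfcdefacbbdaaaacc'
  #10 SA[10]=8  'bdfcdefacbbdaaaacc'
  #11 SA[11]=0  'bfabfbdbbdfcdefacbbdaaaacc'
  #12 SA[12]=3  'bfbdbbdfcdefacbbdaaaacc'
  #13 SA[13]=25  'c'
  #14 SA[14]=16  'cbbdaaaacc'
  #15 SA[15]=24  'cc'
  #16 SA[16]=11  'cdefacbbdaaaacc'
  #17 SA[17]=19  'daaaacc'
  #18 SA[18]=6  'dbbdfcdefacbbdaaaacc'
  #19 SA[19]=12  'defacbbdaaaacc'
  #20 SA[20]=9  'dfcdefacbbdaaaacc'
  #21 SA[21]=13  'efacbbdaaaacc'
  #22 SA[22]=1  'fabfbdbbdfcdefacbbdaaaacc'
  #23 SA[23]=14  'facbbdaaaacc'
  #24 SA[24]=4  'fbdbbdfcdefacbbdaaaacc'
  #25 SA[25]=10  'fcdefacbbdaaaacc'

SA = [20, 21, 22, 2, 15, 23, 17, 7, 18, 5, 8, 0, 3, 25, 16, 24, 11, 19, 6, 12, 9, 13, 1, 14, 4, 10]
[i] adj suffixes → lcp
  [1] 20/21 → 3 ('aaa')
  [2] 21/22 → 2 ('aa')
  [3] 22/2 → 1 ('a')
  [4] 2/15 → 1 ('a')
  [5] 15/23 → 2 ('ac')
  [6] 23/17 → 0 ('')
  [7] 17/7 → 3 ('bbd')
  [8] 7/18 → 1 ('b')
  [9] 18/5 → 2 ('bd')
  [10] 5/8 → 2 ('bd')
  [11] 8/0 → 1 ('b')
  [12] 0/3 → 2 ('bf')
  [13] 3/25 → 0 ('')
  [14] 25/16 → 1 ('c')
  [15] 16/24 → 1 ('c')
  [16] 24/11 → 1 ('c')
  [17] 11/19 → 0 ('')
  [18] 19/6 → 1 ('d')
  [19] 6/12 → 1 ('d')
  [20] 12/9 → 1 ('d')
  [21] 9/13 → 0 ('')
  [22] 13/1 → 0 ('')
  [23] 1/14 → 2 ('fa')
  [24] 14/4 → 1 ('f')
  [25] 4/10 → 1 ('f')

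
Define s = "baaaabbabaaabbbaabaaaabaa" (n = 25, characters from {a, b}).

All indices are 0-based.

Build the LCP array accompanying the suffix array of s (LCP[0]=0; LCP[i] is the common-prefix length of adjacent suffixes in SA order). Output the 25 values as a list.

rank→(start, suffix):
  0 → (24, 'a')
  1 → (23, 'aa')
  2 → (18, 'aaaabaa')
  3 → (1, 'aaaabbabaaabbbaabaaaabaa')
  4 → (19, 'aaabaa')
  5 → (2, 'aaabbabaaabbbaabaaaabaa')
  6 → (9, 'aaabbbaabaaaabaa')
  7 → (20, 'aabaa')
  8 → (15, 'aabaaaabaa')
  9 → (3, 'aabbabaaabbbaabaaaabaa')
  10 → (10, 'aabbbaabaaaabaa')
  11 → (21, 'abaa')
  12 → (16, 'abaaaabaa')
  13 → (7, 'abaaabbbaabaaaabaa')
  14 → (4, 'abbabaaabbbaabaaaabaa')
  15 → (11, 'abbbaabaaaabaa')
  16 → (22, 'baa')
  17 → (17, 'baaaabaa')
  18 → (0, 'baaaabbabaaabbbaabaaaabaa')
  19 → (8, 'baaabbbaabaaaabaa')
  20 → (14, 'baabaaaabaa')
  21 → (6, 'babaaabbbaabaaaabaa')
  22 → (13, 'bbaabaaaabaa')
  23 → (5, 'bbabaaabbbaabaaaabaa')
  24 → (12, 'bbbaabaaaabaa')

SA = [24, 23, 18, 1, 19, 2, 9, 20, 15, 3, 10, 21, 16, 7, 4, 11, 22, 17, 0, 8, 14, 6, 13, 5, 12]
[i] adj suffixes → lcp
  [1] 24/23 → 1 ('a')
  [2] 23/18 → 2 ('aa')
  [3] 18/1 → 5 ('aaaab')
  [4] 1/19 → 3 ('aaa')
  [5] 19/2 → 4 ('aaab')
  [6] 2/9 → 5 ('aaabb')
  [7] 9/20 → 2 ('aa')
  [8] 20/15 → 5 ('aabaa')
  [9] 15/3 → 3 ('aab')
  [10] 3/10 → 4 ('aabb')
  [11] 10/21 → 1 ('a')
  [12] 21/16 → 4 ('abaa')
  [13] 16/7 → 5 ('abaaa')
  [14] 7/4 → 2 ('ab')
  [15] 4/11 → 3 ('abb')
  [16] 11/22 → 0 ('')
  [17] 22/17 → 3 ('baa')
  [18] 17/0 → 6 ('baaaab')
  [19] 0/8 → 4 ('baaa')
  [20] 8/14 → 3 ('baa')
  [21] 14/6 → 2 ('ba')
  [22] 6/13 → 1 ('b')
  [23] 13/5 → 3 ('bba')
  [24] 5/12 → 2 ('bb')

[0, 1, 2, 5, 3, 4, 5, 2, 5, 3, 4, 1, 4, 5, 2, 3, 0, 3, 6, 4, 3, 2, 1, 3, 2]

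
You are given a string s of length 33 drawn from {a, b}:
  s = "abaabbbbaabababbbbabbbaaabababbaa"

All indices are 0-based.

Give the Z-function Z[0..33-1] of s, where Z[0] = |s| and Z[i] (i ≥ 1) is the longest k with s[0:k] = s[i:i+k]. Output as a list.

[33, 0, 1, 2, 0, 0, 0, 0, 1, 3, 0, 3, 0, 2, 0, 0, 0, 0, 2, 0, 0, 0, 1, 1, 3, 0, 3, 0, 2, 0, 0, 1, 1]

Z[0]=33
i=1: i≥r, start 0; Z[1]=0
i=2: i≥r, start 0; Z[2]=1 grow→box=[2,3)
i=3: i≥r, start 0; Z[3]=2 grow→box=[3,5)
i=4: min(r-i=1, Z[1]=0)=0; Z[4]=0
i=5: i≥r, start 0; Z[5]=0
i=6: i≥r, start 0; Z[6]=0
i=7: i≥r, start 0; Z[7]=0
i=8: i≥r, start 0; Z[8]=1 grow→box=[8,9)
i=9: i≥r, start 0; Z[9]=3 grow→box=[9,12)
i=10: min(r-i=2, Z[1]=0)=0; Z[10]=0
i=11: min(r-i=1, Z[2]=1)=1; Z[11]=3 grow→box=[11,14)
i=12: min(r-i=2, Z[1]=0)=0; Z[12]=0
i=13: min(r-i=1, Z[2]=1)=1; Z[13]=2 grow→box=[13,15)
i=14: min(r-i=1, Z[1]=0)=0; Z[14]=0
i=15: i≥r, start 0; Z[15]=0
i=16: i≥r, start 0; Z[16]=0
i=17: i≥r, start 0; Z[17]=0
i=18: i≥r, start 0; Z[18]=2 grow→box=[18,20)
i=19: min(r-i=1, Z[1]=0)=0; Z[19]=0
i=20: i≥r, start 0; Z[20]=0
i=21: i≥r, start 0; Z[21]=0
i=22: i≥r, start 0; Z[22]=1 grow→box=[22,23)
i=23: i≥r, start 0; Z[23]=1 grow→box=[23,24)
i=24: i≥r, start 0; Z[24]=3 grow→box=[24,27)
i=25: min(r-i=2, Z[1]=0)=0; Z[25]=0
i=26: min(r-i=1, Z[2]=1)=1; Z[26]=3 grow→box=[26,29)
i=27: min(r-i=2, Z[1]=0)=0; Z[27]=0
i=28: min(r-i=1, Z[2]=1)=1; Z[28]=2 grow→box=[28,30)
i=29: min(r-i=1, Z[1]=0)=0; Z[29]=0
i=30: i≥r, start 0; Z[30]=0
i=31: i≥r, start 0; Z[31]=1 grow→box=[31,32)
i=32: i≥r, start 0; Z[32]=1 grow→box=[32,33)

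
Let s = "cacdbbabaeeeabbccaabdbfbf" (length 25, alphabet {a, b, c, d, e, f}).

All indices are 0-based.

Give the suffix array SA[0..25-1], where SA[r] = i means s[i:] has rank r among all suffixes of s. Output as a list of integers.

rank | idx | suffix
   0 |  17 | aabdbfbf
   1 |   6 | abaeeeabbccaabdbfbf
   2 |  12 | abbccaabdbfbf
   3 |  18 | abdbfbf
   4 |   1 | acdbbabaeeeabbccaabdbfbf
   5 |   8 | aeeeabbccaabdbfbf
   6 |   5 | babaeeeabbccaabdbfbf
   7 |   7 | baeeeabbccaabdbfbf
   8 |   4 | bbabaeeeabbccaabdbfbf
   9 |  13 | bbccaabdbfbf
  10 |  14 | bccaabdbfbf
  11 |  19 | bdbfbf
  12 |  23 | bf
  13 |  21 | bfbf
  14 |  16 | caabdbfbf
  15 |   0 | cacdbbabaeeeabbccaabdbfbf
  16 |  15 | ccaabdbfbf
  17 |   2 | cdbbabaeeeabbccaabdbfbf
  18 |   3 | dbbabaeeeabbccaabdbfbf
  19 |  20 | dbfbf
  20 |  11 | eabbccaabdbfbf
  21 |  10 | eeabbccaabdbfbf
  22 |   9 | eeeabbccaabdbfbf
  23 |  24 | f
  24 |  22 | fbf

[17, 6, 12, 18, 1, 8, 5, 7, 4, 13, 14, 19, 23, 21, 16, 0, 15, 2, 3, 20, 11, 10, 9, 24, 22]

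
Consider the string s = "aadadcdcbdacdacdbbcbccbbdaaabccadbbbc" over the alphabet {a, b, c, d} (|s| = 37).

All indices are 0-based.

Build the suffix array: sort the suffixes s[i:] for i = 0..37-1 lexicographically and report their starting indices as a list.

rank→(start, suffix):
  0 → (25, 'aaabccadbbbc')
  1 → (26, 'aabccadbbbc')
  2 → (0, 'aadadcdcbdacdacdbbcbccbbdaaabccadbbbc')
  3 → (27, 'abccadbbbc')
  4 → (10, 'acdacdbbcbccbbdaaabccadbbbc')
  5 → (13, 'acdbbcbccbbdaaabccadbbbc')
  6 → (1, 'adadcdcbdacdacdbbcbccbbdaaabccadbbbc')
  7 → (31, 'adbbbc')
  8 → (3, 'adcdcbdacdacdbbcbccbbdaaabccadbbbc')
  9 → (33, 'bbbc')
  10 → (34, 'bbc')
  11 → (16, 'bbcbccbbdaaabccadbbbc')
  12 → (22, 'bbdaaabccadbbbc')
  13 → (35, 'bc')
  14 → (17, 'bcbccbbdaaabccadbbbc')
  15 → (28, 'bccadbbbc')
  16 → (19, 'bccbbdaaabccadbbbc')
  17 → (23, 'bdaaabccadbbbc')
  18 → (8, 'bdacdacdbbcbccbbdaaabccadbbbc')
  19 → (36, 'c')
  20 → (30, 'cadbbbc')
  21 → (21, 'cbbdaaabccadbbbc')
  22 → (18, 'cbccbbdaaabccadbbbc')
  23 → (7, 'cbdacdacdbbcbccbbdaaabccadbbbc')
  24 → (29, 'ccadbbbc')
  25 → (20, 'ccbbdaaabccadbbbc')
  26 → (11, 'cdacdbbcbccbbdaaabccadbbbc')
  27 → (14, 'cdbbcbccbbdaaabccadbbbc')
  28 → (5, 'cdcbdacdacdbbcbccbbdaaabccadbbbc')
  29 → (24, 'daaabccadbbbc')
  30 → (9, 'dacdacdbbcbccbbdaaabccadbbbc')
  31 → (12, 'dacdbbcbccbbdaaabccadbbbc')
  32 → (2, 'dadcdcbdacdacdbbcbccbbdaaabccadbbbc')
  33 → (32, 'dbbbc')
  34 → (15, 'dbbcbccbbdaaabccadbbbc')
  35 → (6, 'dcbdacdacdbbcbccbbdaaabccadbbbc')
  36 → (4, 'dcdcbdacdacdbbcbccbbdaaabccadbbbc')

[25, 26, 0, 27, 10, 13, 1, 31, 3, 33, 34, 16, 22, 35, 17, 28, 19, 23, 8, 36, 30, 21, 18, 7, 29, 20, 11, 14, 5, 24, 9, 12, 2, 32, 15, 6, 4]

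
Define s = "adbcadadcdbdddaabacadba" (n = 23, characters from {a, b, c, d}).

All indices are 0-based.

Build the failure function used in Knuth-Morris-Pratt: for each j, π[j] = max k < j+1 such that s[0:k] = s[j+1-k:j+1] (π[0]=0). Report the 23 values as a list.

π[0] = 0
j=1 s[j]='d': π[1]=0 (border '')
j=2 s[j]='b': π[2]=0 (border '')
j=3 s[j]='c': π[3]=0 (border '')
j=4 s[j]='a': π[4]=1 (border 'a')
j=5 s[j]='d': π[5]=2 (border 'ad')
j=6 s[j]='a': k: 2→0; π[6]=1 (border 'a')
j=7 s[j]='d': π[7]=2 (border 'ad')
j=8 s[j]='c': k: 2→0; π[8]=0 (border '')
j=9 s[j]='d': π[9]=0 (border '')
j=10 s[j]='b': π[10]=0 (border '')
j=11 s[j]='d': π[11]=0 (border '')
j=12 s[j]='d': π[12]=0 (border '')
j=13 s[j]='d': π[13]=0 (border '')
j=14 s[j]='a': π[14]=1 (border 'a')
j=15 s[j]='a': k: 1→0; π[15]=1 (border 'a')
j=16 s[j]='b': k: 1→0; π[16]=0 (border '')
j=17 s[j]='a': π[17]=1 (border 'a')
j=18 s[j]='c': k: 1→0; π[18]=0 (border '')
j=19 s[j]='a': π[19]=1 (border 'a')
j=20 s[j]='d': π[20]=2 (border 'ad')
j=21 s[j]='b': π[21]=3 (border 'adb')
j=22 s[j]='a': k: 3→0; π[22]=1 (border 'a')

[0, 0, 0, 0, 1, 2, 1, 2, 0, 0, 0, 0, 0, 0, 1, 1, 0, 1, 0, 1, 2, 3, 1]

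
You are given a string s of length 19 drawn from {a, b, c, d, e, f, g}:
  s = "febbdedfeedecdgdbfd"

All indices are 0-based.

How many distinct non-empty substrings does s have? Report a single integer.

174

rank→(start, suffix):
  0 → (2, 'bbdedfeedecdgdbfd')
  1 → (3, 'bdedfeedecdgdbfd')
  2 → (16, 'bfd')
  3 → (12, 'cdgdbfd')
  4 → (18, 'd')
  5 → (15, 'dbfd')
  6 → (10, 'decdgdbfd')
  7 → (4, 'dedfeedecdgdbfd')
  8 → (6, 'dfeedecdgdbfd')
  9 → (13, 'dgdbfd')
  10 → (1, 'ebbdedfeedecdgdbfd')
  11 → (11, 'ecdgdbfd')
  12 → (9, 'edecdgdbfd')
  13 → (5, 'edfeedecdgdbfd')
  14 → (8, 'eedecdgdbfd')
  15 → (17, 'fd')
  16 → (0, 'febbdedfeedecdgdbfd')
  17 → (7, 'feedecdgdbfd')
  18 → (14, 'gdbfd')

SA = [2, 3, 16, 12, 18, 15, 10, 4, 6, 13, 1, 11, 9, 5, 8, 17, 0, 7, 14]
i: (SA[i-1],SA[i]) lcp shared
  1: (2,3) 1 'b'
  2: (3,16) 1 'b'
  3: (16,12) 0 ''
  4: (12,18) 0 ''
  5: (18,15) 1 'd'
  6: (15,10) 1 'd'
  7: (10,4) 2 'de'
  8: (4,6) 1 'd'
  9: (6,13) 1 'd'
  10: (13,1) 0 ''
  11: (1,11) 1 'e'
  12: (11,9) 1 'e'
  13: (9,5) 2 'ed'
  14: (5,8) 1 'e'
  15: (8,17) 0 ''
  16: (17,0) 1 'f'
  17: (0,7) 2 'fe'
  18: (7,14) 0 ''

n(n+1)/2 = 19·20/2 = 190
Σ LCP = 0 + 1 + 1 + 0 + 0 + 1 + 1 + 2 + 1 + 1 + 0 + 1 + 1 + 2 + 1 + 0 + 1 + 2 + 0 = 16
distinct = 190 − 16 = 174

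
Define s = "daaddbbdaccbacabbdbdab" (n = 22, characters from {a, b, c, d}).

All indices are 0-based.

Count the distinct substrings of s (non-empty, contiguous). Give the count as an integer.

225

sorted suffixes:
  #0 SA[0]=1  'aaddbbdaccbacabbdbdab'
  #1 SA[1]=20  'ab'
  #2 SA[2]=14  'abbdbdab'
  #3 SA[3]=12  'acabbdbdab'
  #4 SA[4]=8  'accbacabbdbdab'
  #5 SA[5]=2  'addbbdaccbacabbdbdab'
  #6 SA[6]=21  'b'
  #7 SA[7]=11  'bacabbdbdab'
  #8 SA[8]=5  'bbdaccbacabbdbdab'
  #9 SA[9]=15  'bbdbdab'
  #10 SA[10]=18  'bdab'
  #11 SA[11]=6  'bdaccbacabbdbdab'
  #12 SA[12]=16  'bdbdab'
  #13 SA[13]=13  'cabbdbdab'
  #14 SA[14]=10  'cbacabbdbdab'
  #15 SA[15]=9  'ccbacabbdbdab'
  #16 SA[16]=0  'daaddbbdaccbacabbdbdab'
  #17 SA[17]=19  'dab'
  #18 SA[18]=7  'daccbacabbdbdab'
  #19 SA[19]=4  'dbbdaccbacabbdbdab'
  #20 SA[20]=17  'dbdab'
  #21 SA[21]=3  'ddbbdaccbacabbdbdab'

SA = [1, 20, 14, 12, 8, 2, 21, 11, 5, 15, 18, 6, 16, 13, 10, 9, 0, 19, 7, 4, 17, 3]
i: (SA[i-1],SA[i]) lcp shared
  1: (1,20) 1 'a'
  2: (20,14) 2 'ab'
  3: (14,12) 1 'a'
  4: (12,8) 2 'ac'
  5: (8,2) 1 'a'
  6: (2,21) 0 ''
  7: (21,11) 1 'b'
  8: (11,5) 1 'b'
  9: (5,15) 3 'bbd'
  10: (15,18) 1 'b'
  11: (18,6) 3 'bda'
  12: (6,16) 2 'bd'
  13: (16,13) 0 ''
  14: (13,10) 1 'c'
  15: (10,9) 1 'c'
  16: (9,0) 0 ''
  17: (0,19) 2 'da'
  18: (19,7) 2 'da'
  19: (7,4) 1 'd'
  20: (4,17) 2 'db'
  21: (17,3) 1 'd'

n(n+1)/2 = 22·23/2 = 253
Σ LCP = 0 + 1 + 2 + 1 + 2 + 1 + 0 + 1 + 1 + 3 + 1 + 3 + 2 + 0 + 1 + 1 + 0 + 2 + 2 + 1 + 2 + 1 = 28
distinct = 253 − 28 = 225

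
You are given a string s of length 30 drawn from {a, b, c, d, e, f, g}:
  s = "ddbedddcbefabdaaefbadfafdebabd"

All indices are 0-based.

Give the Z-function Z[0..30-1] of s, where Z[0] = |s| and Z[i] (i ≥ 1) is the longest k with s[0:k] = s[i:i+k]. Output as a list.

Z[0]=30
i=1: outside box; Z[1]=1 extend→box=[1,2)
i=2: outside box; Z[2]=0
i=3: outside box; Z[3]=0
i=4: outside box; Z[4]=2 extend→box=[4,6)
i=5: min(r-i=1, Z[1]=1)=1; Z[5]=2 extend→box=[5,7)
i=6: min(r-i=1, Z[1]=1)=1; Z[6]=1
i=7: outside box; Z[7]=0
i=8: outside box; Z[8]=0
i=9: outside box; Z[9]=0
i=10: outside box; Z[10]=0
i=11: outside box; Z[11]=0
i=12: outside box; Z[12]=0
i=13: outside box; Z[13]=1 extend→box=[13,14)
i=14: outside box; Z[14]=0
i=15: outside box; Z[15]=0
i=16: outside box; Z[16]=0
i=17: outside box; Z[17]=0
i=18: outside box; Z[18]=0
i=19: outside box; Z[19]=0
i=20: outside box; Z[20]=1 extend→box=[20,21)
i=21: outside box; Z[21]=0
i=22: outside box; Z[22]=0
i=23: outside box; Z[23]=0
i=24: outside box; Z[24]=1 extend→box=[24,25)
i=25: outside box; Z[25]=0
i=26: outside box; Z[26]=0
i=27: outside box; Z[27]=0
i=28: outside box; Z[28]=0
i=29: outside box; Z[29]=1 extend→box=[29,30)

[30, 1, 0, 0, 2, 2, 1, 0, 0, 0, 0, 0, 0, 1, 0, 0, 0, 0, 0, 0, 1, 0, 0, 0, 1, 0, 0, 0, 0, 1]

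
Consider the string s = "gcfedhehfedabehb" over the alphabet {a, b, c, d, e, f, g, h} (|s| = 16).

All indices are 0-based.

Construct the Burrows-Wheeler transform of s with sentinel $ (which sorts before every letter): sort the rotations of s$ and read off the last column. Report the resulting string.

rank  rotation           last
    0  $gcfedhehfedabehb  b
    1  abehb$gcfedhehfed  d
    2  b$gcfedhehfedabeh  h
    3  behb$gcfedhehfeda  a
    4  cfedhehfedabehb$g  g
    5  dabehb$gcfedhehfe  e
    6  dhehfedabehb$gcfe  e
    7  edabehb$gcfedhehf  f
    8  edhehfedabehb$gcf  f
    9  ehb$gcfedhehfedab  b
   10  ehfedabehb$gcfedh  h
   11  fedabehb$gcfedheh  h
   12  fedhehfedabehb$gc  c
   13  gcfedhehfedabehb$  $
   14  hb$gcfedhehfedabe  e
   15  hehfedabehb$gcfed  d
   16  hfedabehb$gcfedhe  e

bdhageeffbhhc$ede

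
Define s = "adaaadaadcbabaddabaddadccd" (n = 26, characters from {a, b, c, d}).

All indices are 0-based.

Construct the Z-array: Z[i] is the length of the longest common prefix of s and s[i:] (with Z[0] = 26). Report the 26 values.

[26, 0, 1, 1, 4, 0, 1, 2, 0, 0, 0, 1, 0, 2, 0, 0, 1, 0, 2, 0, 0, 2, 0, 0, 0, 0]

Z[0]=26
i=1: outside box; Z[1]=0
i=2: outside box; Z[2]=1 scan→box=[2,3)
i=3: outside box; Z[3]=1 scan→box=[3,4)
i=4: outside box; Z[4]=4 scan→box=[4,8)
i=5: min(r-i=3, Z[1]=0)=0; Z[5]=0
i=6: min(r-i=2, Z[2]=1)=1; Z[6]=1
i=7: min(r-i=1, Z[3]=1)=1; Z[7]=2 scan→box=[7,9)
i=8: min(r-i=1, Z[1]=0)=0; Z[8]=0
i=9: outside box; Z[9]=0
i=10: outside box; Z[10]=0
i=11: outside box; Z[11]=1 scan→box=[11,12)
i=12: outside box; Z[12]=0
i=13: outside box; Z[13]=2 scan→box=[13,15)
i=14: min(r-i=1, Z[1]=0)=0; Z[14]=0
i=15: outside box; Z[15]=0
i=16: outside box; Z[16]=1 scan→box=[16,17)
i=17: outside box; Z[17]=0
i=18: outside box; Z[18]=2 scan→box=[18,20)
i=19: min(r-i=1, Z[1]=0)=0; Z[19]=0
i=20: outside box; Z[20]=0
i=21: outside box; Z[21]=2 scan→box=[21,23)
i=22: min(r-i=1, Z[1]=0)=0; Z[22]=0
i=23: outside box; Z[23]=0
i=24: outside box; Z[24]=0
i=25: outside box; Z[25]=0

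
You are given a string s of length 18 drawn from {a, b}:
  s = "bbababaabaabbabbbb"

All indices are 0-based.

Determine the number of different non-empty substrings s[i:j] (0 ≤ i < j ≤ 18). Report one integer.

rank | idx | suffix
   0 |   6 | aabaabbabbbb
   1 |   9 | aabbabbbb
   2 |   4 | abaabaabbabbbb
   3 |   7 | abaabbabbbb
   4 |   2 | ababaabaabbabbbb
   5 |  10 | abbabbbb
   6 |  13 | abbbb
   7 |  17 | b
   8 |   5 | baabaabbabbbb
   9 |   8 | baabbabbbb
  10 |   3 | babaabaabbabbbb
  11 |   1 | bababaabaabbabbbb
  12 |  12 | babbbb
  13 |  16 | bb
  14 |   0 | bbababaabaabbabbbb
  15 |  11 | bbabbbb
  16 |  15 | bbb
  17 |  14 | bbbb

SA = [6, 9, 4, 7, 2, 10, 13, 17, 5, 8, 3, 1, 12, 16, 0, 11, 15, 14]
rank  pair      lcp
   1  s[6:],s[9:]  3  'aab'
   2  s[9:],s[4:]  1  'a'
   3  s[4:],s[7:]  5  'abaab'
   4  s[7:],s[2:]  3  'aba'
   5  s[2:],s[10:]  2  'ab'
   6  s[10:],s[13:]  3  'abb'
   7  s[13:],s[17:]  0  ''
   8  s[17:],s[5:]  1  'b'
   9  s[5:],s[8:]  4  'baab'
  10  s[8:],s[3:]  2  'ba'
  11  s[3:],s[1:]  4  'baba'
  12  s[1:],s[12:]  3  'bab'
  13  s[12:],s[16:]  1  'b'
  14  s[16:],s[0:]  2  'bb'
  15  s[0:],s[11:]  4  'bbab'
  16  s[11:],s[15:]  2  'bb'
  17  s[15:],s[14:]  3  'bbb'

n(n+1)/2 = 18·19/2 = 171
Σ LCP = 0 + 3 + 1 + 5 + 3 + 2 + 3 + 0 + 1 + 4 + 2 + 4 + 3 + 1 + 2 + 4 + 2 + 3 = 43
distinct = 171 − 43 = 128

128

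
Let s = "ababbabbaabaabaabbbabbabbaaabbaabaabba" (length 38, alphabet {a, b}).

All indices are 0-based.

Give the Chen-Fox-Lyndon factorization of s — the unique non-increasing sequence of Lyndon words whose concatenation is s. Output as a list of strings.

["ababbabb", "aabaabaabbbabbabb", "aaabbaabaabb", "a"]

emit factor 1: 'ababbabb' (i=0, period=8)
emit factor 2: 'aabaabaabbbabbabb' (i=8, period=17)
emit factor 3: 'aaabbaabaabb' (i=25, period=12)
emit factor 4: 'a' (i=37, period=1)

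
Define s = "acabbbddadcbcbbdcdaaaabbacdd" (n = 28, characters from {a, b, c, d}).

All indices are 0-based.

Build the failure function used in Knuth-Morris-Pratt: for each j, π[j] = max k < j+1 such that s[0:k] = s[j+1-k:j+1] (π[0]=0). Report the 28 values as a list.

[0, 0, 1, 0, 0, 0, 0, 0, 1, 0, 0, 0, 0, 0, 0, 0, 0, 0, 1, 1, 1, 1, 0, 0, 1, 2, 0, 0]

π[0] = 0
j=1 s[j]='c': π[1]=0 (border '')
j=2 s[j]='a': π[2]=1 (border 'a')
j=3 s[j]='b': k: 1→0; π[3]=0 (border '')
j=4 s[j]='b': π[4]=0 (border '')
j=5 s[j]='b': π[5]=0 (border '')
j=6 s[j]='d': π[6]=0 (border '')
j=7 s[j]='d': π[7]=0 (border '')
j=8 s[j]='a': π[8]=1 (border 'a')
j=9 s[j]='d': k: 1→0; π[9]=0 (border '')
j=10 s[j]='c': π[10]=0 (border '')
j=11 s[j]='b': π[11]=0 (border '')
j=12 s[j]='c': π[12]=0 (border '')
j=13 s[j]='b': π[13]=0 (border '')
j=14 s[j]='b': π[14]=0 (border '')
j=15 s[j]='d': π[15]=0 (border '')
j=16 s[j]='c': π[16]=0 (border '')
j=17 s[j]='d': π[17]=0 (border '')
j=18 s[j]='a': π[18]=1 (border 'a')
j=19 s[j]='a': k: 1→0; π[19]=1 (border 'a')
j=20 s[j]='a': k: 1→0; π[20]=1 (border 'a')
j=21 s[j]='a': k: 1→0; π[21]=1 (border 'a')
j=22 s[j]='b': k: 1→0; π[22]=0 (border '')
j=23 s[j]='b': π[23]=0 (border '')
j=24 s[j]='a': π[24]=1 (border 'a')
j=25 s[j]='c': π[25]=2 (border 'ac')
j=26 s[j]='d': k: 2→0; π[26]=0 (border '')
j=27 s[j]='d': π[27]=0 (border '')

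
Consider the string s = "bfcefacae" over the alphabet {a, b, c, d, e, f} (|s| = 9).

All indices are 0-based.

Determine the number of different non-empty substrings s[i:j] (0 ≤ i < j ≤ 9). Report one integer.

41

rank→(start, suffix):
  0 → (5, 'acae')
  1 → (7, 'ae')
  2 → (0, 'bfcefacae')
  3 → (6, 'cae')
  4 → (2, 'cefacae')
  5 → (8, 'e')
  6 → (3, 'efacae')
  7 → (4, 'facae')
  8 → (1, 'fcefacae')

SA = [5, 7, 0, 6, 2, 8, 3, 4, 1]
i: (SA[i-1],SA[i]) lcp shared
  1: (5,7) 1 'a'
  2: (7,0) 0 ''
  3: (0,6) 0 ''
  4: (6,2) 1 'c'
  5: (2,8) 0 ''
  6: (8,3) 1 'e'
  7: (3,4) 0 ''
  8: (4,1) 1 'f'

n(n+1)/2 = 9·10/2 = 45
Σ LCP = 0 + 1 + 0 + 0 + 1 + 0 + 1 + 0 + 1 = 4
distinct = 45 − 4 = 41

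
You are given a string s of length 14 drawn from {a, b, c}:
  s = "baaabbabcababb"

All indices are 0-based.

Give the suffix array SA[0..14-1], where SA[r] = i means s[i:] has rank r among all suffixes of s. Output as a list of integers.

rank | idx | suffix
   0 |   1 | aaabbabcababb
   1 |   2 | aabbabcababb
   2 |   9 | ababb
   3 |  11 | abb
   4 |   3 | abbabcababb
   5 |   6 | abcababb
   6 |  13 | b
   7 |   0 | baaabbabcababb
   8 |  10 | babb
   9 |   5 | babcababb
  10 |  12 | bb
  11 |   4 | bbabcababb
  12 |   7 | bcababb
  13 |   8 | cababb

[1, 2, 9, 11, 3, 6, 13, 0, 10, 5, 12, 4, 7, 8]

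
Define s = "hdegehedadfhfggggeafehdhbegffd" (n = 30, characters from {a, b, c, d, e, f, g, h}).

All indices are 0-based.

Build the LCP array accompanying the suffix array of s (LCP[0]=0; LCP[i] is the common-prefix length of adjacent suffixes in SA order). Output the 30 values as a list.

rank | idx | suffix
   0 |   8 | adfhfggggeafehdhbegffd
   1 |  18 | afehdhbegffd
   2 |  24 | begffd
   3 |  29 | d
   4 |   7 | dadfhfggggeafehdhbegffd
   5 |   1 | degehedadfhfggggeafehdhbegffd
   6 |   9 | dfhfggggeafehdhbegffd
   7 |  22 | dhbegffd
   8 |  17 | eafehdhbegffd
   9 |   6 | edadfhfggggeafehdhbegffd
  10 |   2 | egehedadfhfggggeafehdhbegffd
  11 |  25 | egffd
  12 |  20 | ehdhbegffd
  13 |   4 | ehedadfhfggggeafehdhbegffd
  14 |  28 | fd
  15 |  19 | fehdhbegffd
  16 |  27 | ffd
  17 |  12 | fggggeafehdhbegffd
  18 |  10 | fhfggggeafehdhbegffd
  19 |  16 | geafehdhbegffd
  20 |   3 | gehedadfhfggggeafehdhbegffd
  21 |  26 | gffd
  22 |  15 | ggeafehdhbegffd
  23 |  14 | gggeafehdhbegffd
  24 |  13 | ggggeafehdhbegffd
  25 |  23 | hbegffd
  26 |   0 | hdegehedadfhfggggeafehdhbegffd
  27 |  21 | hdhbegffd
  28 |   5 | hedadfhfggggeafehdhbegffd
  29 |  11 | hfggggeafehdhbegffd

SA = [8, 18, 24, 29, 7, 1, 9, 22, 17, 6, 2, 25, 20, 4, 28, 19, 27, 12, 10, 16, 3, 26, 15, 14, 13, 23, 0, 21, 5, 11]
[i] adj suffixes → lcp
  [1] 8/18 → 1 ('a')
  [2] 18/24 → 0 ('')
  [3] 24/29 → 0 ('')
  [4] 29/7 → 1 ('d')
  [5] 7/1 → 1 ('d')
  [6] 1/9 → 1 ('d')
  [7] 9/22 → 1 ('d')
  [8] 22/17 → 0 ('')
  [9] 17/6 → 1 ('e')
  [10] 6/2 → 1 ('e')
  [11] 2/25 → 2 ('eg')
  [12] 25/20 → 1 ('e')
  [13] 20/4 → 2 ('eh')
  [14] 4/28 → 0 ('')
  [15] 28/19 → 1 ('f')
  [16] 19/27 → 1 ('f')
  [17] 27/12 → 1 ('f')
  [18] 12/10 → 1 ('f')
  [19] 10/16 → 0 ('')
  [20] 16/3 → 2 ('ge')
  [21] 3/26 → 1 ('g')
  [22] 26/15 → 1 ('g')
  [23] 15/14 → 2 ('gg')
  [24] 14/13 → 3 ('ggg')
  [25] 13/23 → 0 ('')
  [26] 23/0 → 1 ('h')
  [27] 0/21 → 2 ('hd')
  [28] 21/5 → 1 ('h')
  [29] 5/11 → 1 ('h')

[0, 1, 0, 0, 1, 1, 1, 1, 0, 1, 1, 2, 1, 2, 0, 1, 1, 1, 1, 0, 2, 1, 1, 2, 3, 0, 1, 2, 1, 1]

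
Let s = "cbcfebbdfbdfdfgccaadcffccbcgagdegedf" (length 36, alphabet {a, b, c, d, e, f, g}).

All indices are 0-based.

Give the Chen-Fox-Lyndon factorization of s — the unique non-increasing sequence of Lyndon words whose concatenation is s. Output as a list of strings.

emit factor 1: 'c' (i=0, period=1)
emit factor 2: 'bcfe' (i=1, period=4)
emit factor 3: 'bbdfbdfdfgcc' (i=5, period=12)
emit factor 4: 'aadcffccbcgagdegedf' (i=17, period=19)

["c", "bcfe", "bbdfbdfdfgcc", "aadcffccbcgagdegedf"]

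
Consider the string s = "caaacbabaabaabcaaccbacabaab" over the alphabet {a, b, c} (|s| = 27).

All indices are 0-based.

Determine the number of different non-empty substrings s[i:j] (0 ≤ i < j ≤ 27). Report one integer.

321

rank→(start, suffix):
  0 → (1, 'aaacbabaabaabcaaccbacabaab')
  1 → (24, 'aab')
  2 → (8, 'aabaabcaaccbacabaab')
  3 → (11, 'aabcaaccbacabaab')
  4 → (2, 'aacbabaabaabcaaccbacabaab')
  5 → (15, 'aaccbacabaab')
  6 → (25, 'ab')
  7 → (22, 'abaab')
  8 → (6, 'abaabaabcaaccbacabaab')
  9 → (9, 'abaabcaaccbacabaab')
  10 → (12, 'abcaaccbacabaab')
  11 → (20, 'acabaab')
  12 → (3, 'acbabaabaabcaaccbacabaab')
  13 → (16, 'accbacabaab')
  14 → (26, 'b')
  15 → (23, 'baab')
  16 → (7, 'baabaabcaaccbacabaab')
  17 → (10, 'baabcaaccbacabaab')
  18 → (5, 'babaabaabcaaccbacabaab')
  19 → (19, 'bacabaab')
  20 → (13, 'bcaaccbacabaab')
  21 → (0, 'caaacbabaabaabcaaccbacabaab')
  22 → (14, 'caaccbacabaab')
  23 → (21, 'cabaab')
  24 → (4, 'cbabaabaabcaaccbacabaab')
  25 → (18, 'cbacabaab')
  26 → (17, 'ccbacabaab')

SA = [1, 24, 8, 11, 2, 15, 25, 22, 6, 9, 12, 20, 3, 16, 26, 23, 7, 10, 5, 19, 13, 0, 14, 21, 4, 18, 17]
rank  pair      lcp
   1  s[1:],s[24:]  2  'aa'
   2  s[24:],s[8:]  3  'aab'
   3  s[8:],s[11:]  3  'aab'
   4  s[11:],s[2:]  2  'aa'
   5  s[2:],s[15:]  3  'aac'
   6  s[15:],s[25:]  1  'a'
   7  s[25:],s[22:]  2  'ab'
   8  s[22:],s[6:]  5  'abaab'
   9  s[6:],s[9:]  5  'abaab'
  10  s[9:],s[12:]  2  'ab'
  11  s[12:],s[20:]  1  'a'
  12  s[20:],s[3:]  2  'ac'
  13  s[3:],s[16:]  2  'ac'
  14  s[16:],s[26:]  0  ''
  15  s[26:],s[23:]  1  'b'
  16  s[23:],s[7:]  4  'baab'
  17  s[7:],s[10:]  4  'baab'
  18  s[10:],s[5:]  2  'ba'
  19  s[5:],s[19:]  2  'ba'
  20  s[19:],s[13:]  1  'b'
  21  s[13:],s[0:]  0  ''
  22  s[0:],s[14:]  3  'caa'
  23  s[14:],s[21:]  2  'ca'
  24  s[21:],s[4:]  1  'c'
  25  s[4:],s[18:]  3  'cba'
  26  s[18:],s[17:]  1  'c'

n(n+1)/2 = 27·28/2 = 378
Σ LCP = 0 + 2 + 3 + 3 + 2 + 3 + 1 + 2 + 5 + 5 + 2 + 1 + 2 + 2 + 0 + 1 + 4 + 4 + 2 + 2 + 1 + 0 + 3 + 2 + 1 + 3 + 1 = 57
distinct = 378 − 57 = 321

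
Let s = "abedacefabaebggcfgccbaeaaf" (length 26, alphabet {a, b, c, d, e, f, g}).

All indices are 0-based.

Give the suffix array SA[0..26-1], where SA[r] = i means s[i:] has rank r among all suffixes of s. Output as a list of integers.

[23, 8, 0, 4, 21, 10, 24, 20, 9, 1, 12, 19, 18, 5, 15, 3, 22, 11, 2, 6, 25, 7, 16, 17, 14, 13]

sorted suffixes:
  #0 SA[0]=23  'aaf'
  #1 SA[1]=8  'abaebggcfgccbaeaaf'
  #2 SA[2]=0  'abedacefabaebggcfgccbaeaaf'
  #3 SA[3]=4  'acefabaebggcfgccbaeaaf'
  #4 SA[4]=21  'aeaaf'
  #5 SA[5]=10  'aebggcfgccbaeaaf'
  #6 SA[6]=24  'af'
  #7 SA[7]=20  'baeaaf'
  #8 SA[8]=9  'baebggcfgccbaeaaf'
  #9 SA[9]=1  'bedacefabaebggcfgccbaeaaf'
  #10 SA[10]=12  'bggcfgccbaeaaf'
  #11 SA[11]=19  'cbaeaaf'
  #12 SA[12]=18  'ccbaeaaf'
  #13 SA[13]=5  'cefabaebggcfgccbaeaaf'
  #14 SA[14]=15  'cfgccbaeaaf'
  #15 SA[15]=3  'dacefabaebggcfgccbaeaaf'
  #16 SA[16]=22  'eaaf'
  #17 SA[17]=11  'ebggcfgccbaeaaf'
  #18 SA[18]=2  'edacefabaebggcfgccbaeaaf'
  #19 SA[19]=6  'efabaebggcfgccbaeaaf'
  #20 SA[20]=25  'f'
  #21 SA[21]=7  'fabaebggcfgccbaeaaf'
  #22 SA[22]=16  'fgccbaeaaf'
  #23 SA[23]=17  'gccbaeaaf'
  #24 SA[24]=14  'gcfgccbaeaaf'
  #25 SA[25]=13  'ggcfgccbaeaaf'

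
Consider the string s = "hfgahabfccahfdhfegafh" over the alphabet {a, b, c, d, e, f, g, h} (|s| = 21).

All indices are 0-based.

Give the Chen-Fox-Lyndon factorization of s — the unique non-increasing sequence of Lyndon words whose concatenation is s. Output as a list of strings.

emit factor 1: 'h' (i=0, period=1)
emit factor 2: 'fg' (i=1, period=2)
emit factor 3: 'ah' (i=3, period=2)
emit factor 4: 'abfccahfdhfegafh' (i=5, period=16)

["h", "fg", "ah", "abfccahfdhfegafh"]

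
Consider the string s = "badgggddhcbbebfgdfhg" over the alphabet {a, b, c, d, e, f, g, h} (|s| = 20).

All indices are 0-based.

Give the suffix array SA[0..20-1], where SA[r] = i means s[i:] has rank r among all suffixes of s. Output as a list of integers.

rank→(start, suffix):
  0 → (1, 'adgggddhcbbebfgdfhg')
  1 → (0, 'badgggddhcbbebfgdfhg')
  2 → (10, 'bbebfgdfhg')
  3 → (11, 'bebfgdfhg')
  4 → (13, 'bfgdfhg')
  5 → (9, 'cbbebfgdfhg')
  6 → (6, 'ddhcbbebfgdfhg')
  7 → (16, 'dfhg')
  8 → (2, 'dgggddhcbbebfgdfhg')
  9 → (7, 'dhcbbebfgdfhg')
  10 → (12, 'ebfgdfhg')
  11 → (14, 'fgdfhg')
  12 → (17, 'fhg')
  13 → (19, 'g')
  14 → (5, 'gddhcbbebfgdfhg')
  15 → (15, 'gdfhg')
  16 → (4, 'ggddhcbbebfgdfhg')
  17 → (3, 'gggddhcbbebfgdfhg')
  18 → (8, 'hcbbebfgdfhg')
  19 → (18, 'hg')

[1, 0, 10, 11, 13, 9, 6, 16, 2, 7, 12, 14, 17, 19, 5, 15, 4, 3, 8, 18]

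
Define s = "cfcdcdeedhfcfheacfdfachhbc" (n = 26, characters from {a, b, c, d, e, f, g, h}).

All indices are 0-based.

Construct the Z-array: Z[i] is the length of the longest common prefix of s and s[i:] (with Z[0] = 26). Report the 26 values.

Z[0]=26
i=1: outside box; Z[1]=0
i=2: outside box; Z[2]=1 grow→box=[2,3)
i=3: outside box; Z[3]=0
i=4: outside box; Z[4]=1 grow→box=[4,5)
i=5: outside box; Z[5]=0
i=6: outside box; Z[6]=0
i=7: outside box; Z[7]=0
i=8: outside box; Z[8]=0
i=9: outside box; Z[9]=0
i=10: outside box; Z[10]=0
i=11: outside box; Z[11]=2 grow→box=[11,13)
i=12: min(r-i=1, Z[1]=0)=0; Z[12]=0
i=13: outside box; Z[13]=0
i=14: outside box; Z[14]=0
i=15: outside box; Z[15]=0
i=16: outside box; Z[16]=2 grow→box=[16,18)
i=17: min(r-i=1, Z[1]=0)=0; Z[17]=0
i=18: outside box; Z[18]=0
i=19: outside box; Z[19]=0
i=20: outside box; Z[20]=0
i=21: outside box; Z[21]=1 grow→box=[21,22)
i=22: outside box; Z[22]=0
i=23: outside box; Z[23]=0
i=24: outside box; Z[24]=0
i=25: outside box; Z[25]=1 grow→box=[25,26)

[26, 0, 1, 0, 1, 0, 0, 0, 0, 0, 0, 2, 0, 0, 0, 0, 2, 0, 0, 0, 0, 1, 0, 0, 0, 1]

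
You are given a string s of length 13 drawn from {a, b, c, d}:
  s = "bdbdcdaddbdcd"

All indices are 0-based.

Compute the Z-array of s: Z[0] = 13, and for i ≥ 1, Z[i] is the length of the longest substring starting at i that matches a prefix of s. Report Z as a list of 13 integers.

[13, 0, 2, 0, 0, 0, 0, 0, 0, 2, 0, 0, 0]

Z[0]=13
i=1: fresh scan; Z[1]=0
i=2: fresh scan; Z[2]=2 scan→box=[2,4)
i=3: min(r-i=1, Z[1]=0)=0; Z[3]=0
i=4: fresh scan; Z[4]=0
i=5: fresh scan; Z[5]=0
i=6: fresh scan; Z[6]=0
i=7: fresh scan; Z[7]=0
i=8: fresh scan; Z[8]=0
i=9: fresh scan; Z[9]=2 scan→box=[9,11)
i=10: min(r-i=1, Z[1]=0)=0; Z[10]=0
i=11: fresh scan; Z[11]=0
i=12: fresh scan; Z[12]=0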